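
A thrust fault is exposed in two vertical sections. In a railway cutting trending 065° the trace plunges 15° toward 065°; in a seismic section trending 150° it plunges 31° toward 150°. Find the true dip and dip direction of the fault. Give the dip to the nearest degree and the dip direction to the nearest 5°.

Represent each trace as a vector plunging at its apparent dip toward its trend (east-north-up frame): v₁ = (0.875, 0.408, -0.259), v₂ = (0.429, -0.742, -0.515).
Cross product v₁ × v₂ gives the pole to the plane: n ∝ (0.402, -0.340, 0.825).
True dip = arccos(n_z / |n|) = arccos(0.8428) = 32.6°.
Dip direction = azimuth of (n_x, n_y) = atan2(0.402, -0.340) = 130°.

true dip 33°, dip direction 130°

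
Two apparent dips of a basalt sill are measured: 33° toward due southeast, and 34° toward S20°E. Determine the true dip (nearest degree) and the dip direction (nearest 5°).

Each apparent-dip line lies in the plane. As unit vectors (x east, y north, z up), v₁ plunges 33°→due southeast and v₂ plunges 34°→S20°E.
The plane normal is n = v₁ × v₂ ∝ (0.093, -0.177, 0.294).
tan δ = √(n_x²+n_y²)/n_z = 0.200/0.294, so δ = 34.2°.
Dip direction = atan2(0.093, -0.177) = 152° (azimuth of n's horizontal projection).

true dip 34°, dip direction 150°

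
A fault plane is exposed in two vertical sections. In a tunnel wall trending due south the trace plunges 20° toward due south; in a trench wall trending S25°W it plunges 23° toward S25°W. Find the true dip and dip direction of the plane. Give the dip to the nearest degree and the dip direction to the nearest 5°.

The two traces are lines in the plane: v₁ = (sin 180°·cos 20°, cos 180°·cos 20°, −sin 20°), v₂ = (sin 205°·cos 23°, cos 205°·cos 23°, −sin 23°).
The plane normal is n = v₁ × v₂ ∝ (-0.082, -0.133, 0.366).
True dip = arccos(n_z / |n|) = arccos(0.9196) = 23.1°.
Dip direction = azimuth of (n_x, n_y) = atan2(-0.082, -0.133) = 212°.

true dip 23°, dip direction 210°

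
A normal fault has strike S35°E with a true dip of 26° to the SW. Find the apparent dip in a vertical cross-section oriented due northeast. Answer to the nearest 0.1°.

25.7°

Angle between strike (S35°E) and section (due northeast): β = 80°.
tan(apparent dip) = tan 26° · sin 80° = 0.4803
apparent dip = arctan 0.4803 = 25.66°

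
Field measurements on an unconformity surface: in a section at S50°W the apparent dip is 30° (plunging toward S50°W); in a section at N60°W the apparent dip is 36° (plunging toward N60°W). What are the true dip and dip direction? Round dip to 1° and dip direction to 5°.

The two traces are lines in the plane: v₁ = (sin 230°·cos 30°, cos 230°·cos 30°, −sin 30°), v₂ = (sin 300°·cos 36°, cos 300°·cos 36°, −sin 36°).
The plane normal is n = v₁ × v₂ ∝ (-0.529, 0.040, 0.658).
Dip δ = arctan(|n_h|/n_z) = arctan(0.531/0.658) = 38.9°.
Dip direction = azimuth of (n_x, n_y) = atan2(-0.529, 0.040) = 274°.

true dip 39°, dip direction 275°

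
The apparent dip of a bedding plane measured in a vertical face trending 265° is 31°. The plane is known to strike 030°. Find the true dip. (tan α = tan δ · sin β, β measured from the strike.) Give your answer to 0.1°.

β = acute angle between strike 030° and section 265° = 55°.
tan(true dip) = tan 31° / sin 55° = 0.7335
true dip = arctan 0.7335 = 36.26°

36.3°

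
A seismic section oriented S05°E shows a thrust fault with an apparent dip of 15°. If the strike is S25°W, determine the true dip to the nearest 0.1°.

The section is 30° from the strike.
tan δ = tan α / sin β = tan 15° / sin 30° = 0.2679 / 0.5000 = 0.5359
δ = arctan(0.5359) = 28.19°

28.2°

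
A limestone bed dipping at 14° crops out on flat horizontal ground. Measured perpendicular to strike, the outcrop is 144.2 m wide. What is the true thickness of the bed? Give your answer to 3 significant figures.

34.9 m

True thickness t = w · sin(dip) = 144.2 × sin 14°
t = 144.2 × 0.2419 = 34.885 m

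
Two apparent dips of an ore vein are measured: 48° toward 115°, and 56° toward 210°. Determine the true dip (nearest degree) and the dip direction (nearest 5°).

Represent each trace as a vector plunging at its apparent dip toward its trend (east-north-up frame): v₁ = (0.606, -0.283, -0.743), v₂ = (-0.280, -0.484, -0.829).
Cross product v₁ × v₂ gives the pole to the plane: n ∝ (0.125, -0.711, 0.373).
True dip = arccos(n_z / |n|) = arccos(0.4590) = 62.7°.
Dip direction = azimuth of (n_x, n_y) = atan2(0.125, -0.711) = 170°.

true dip 63°, dip direction 170°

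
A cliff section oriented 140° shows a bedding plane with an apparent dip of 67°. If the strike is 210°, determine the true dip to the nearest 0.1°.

68.3°

β = acute angle between strike 210° and section 140° = 70°.
tan δ = tan α / sin β = tan 67° / sin 70° = 2.3559 / 0.9397 = 2.5070
true dip = arctan 2.5070 = 68.25°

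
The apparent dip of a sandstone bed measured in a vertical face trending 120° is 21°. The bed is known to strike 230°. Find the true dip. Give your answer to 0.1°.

β = acute angle between strike 230° and section 120° = 70°.
tan(true dip) = tan 21° / sin 70° = 0.4085
δ = arctan(0.4085) = 22.22°

22.2°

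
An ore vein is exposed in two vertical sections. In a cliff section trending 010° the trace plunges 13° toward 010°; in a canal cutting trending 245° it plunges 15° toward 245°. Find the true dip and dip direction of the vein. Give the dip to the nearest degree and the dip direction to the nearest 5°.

true dip 28°, dip direction 305°

Represent each trace as a vector plunging at its apparent dip toward its trend (east-north-up frame): v₁ = (0.169, 0.960, -0.225), v₂ = (-0.875, -0.408, -0.259).
The plane normal is n = v₁ × v₂ ∝ (-0.340, 0.241, 0.771).
True dip = arccos(n_z / |n|) = arccos(0.8797) = 28.4°.
The horizontal component of n points toward azimuth atan2(n_x, n_y) = 305°, the dip direction.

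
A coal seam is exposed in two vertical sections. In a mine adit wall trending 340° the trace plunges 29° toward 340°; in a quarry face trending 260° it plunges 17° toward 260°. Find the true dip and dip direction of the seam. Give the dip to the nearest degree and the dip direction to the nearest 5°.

The two traces are lines in the plane: v₁ = (sin 340°·cos 29°, cos 340°·cos 29°, −sin 29°), v₂ = (sin 260°·cos 17°, cos 260°·cos 17°, −sin 17°).
Cross product v₁ × v₂ gives the pole to the plane: n ∝ (-0.321, 0.369, 0.824).
Dip δ = arctan(|n_h|/n_z) = arctan(0.489/0.824) = 30.7°.
Dip direction = azimuth of (n_x, n_y) = atan2(-0.321, 0.369) = 319°.

true dip 31°, dip direction 320°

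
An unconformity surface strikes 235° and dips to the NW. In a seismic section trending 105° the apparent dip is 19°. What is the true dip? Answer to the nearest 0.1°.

The section is 50° from the strike.
tan(true dip) = tan 19° / sin 50° = 0.4495
δ = arctan(0.4495) = 24.20°

24.2°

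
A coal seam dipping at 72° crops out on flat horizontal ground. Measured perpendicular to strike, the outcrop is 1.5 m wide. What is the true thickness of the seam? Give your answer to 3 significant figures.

1.43 m

True thickness t = w · sin(dip) = 1.5 × sin 72°
t = 1.5 × 0.9511 = 1.427 m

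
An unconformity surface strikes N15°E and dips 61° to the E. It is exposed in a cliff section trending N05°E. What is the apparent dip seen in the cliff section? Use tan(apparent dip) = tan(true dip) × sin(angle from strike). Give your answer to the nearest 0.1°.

17.4°

Angle between strike (N15°E) and section (N05°E): β = 10°.
tan(apparent dip) = tan 61° · sin 10° = 0.3133
apparent dip = arctan 0.3133 = 17.39°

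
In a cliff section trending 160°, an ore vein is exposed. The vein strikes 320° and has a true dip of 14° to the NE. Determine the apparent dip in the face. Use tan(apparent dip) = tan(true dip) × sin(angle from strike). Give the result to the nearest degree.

Angle between strike (320°) and section (160°): β = 20°.
tan(apparent dip) = tan 14° · sin 20° = 0.0853
α = arctan(0.0853) = 4.87°

5°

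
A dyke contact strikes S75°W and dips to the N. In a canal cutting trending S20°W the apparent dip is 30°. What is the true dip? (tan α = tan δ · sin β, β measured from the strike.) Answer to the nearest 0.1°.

35.2°

The section is 55° from the strike.
tan(true dip) = tan 30° / sin 55° = 0.7048
δ = arctan(0.7048) = 35.18°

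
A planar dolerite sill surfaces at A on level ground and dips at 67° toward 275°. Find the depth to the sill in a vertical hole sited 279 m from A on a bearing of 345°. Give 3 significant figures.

The hole lies 70° from the dip direction, so the down-dip offset is 279 × cos 70° = 95.42 m.
Depth = down-dip offset × tan(dip) = 95.42 × tan 67° = 95.42 × 2.3559
Depth = 224.80 m

225 m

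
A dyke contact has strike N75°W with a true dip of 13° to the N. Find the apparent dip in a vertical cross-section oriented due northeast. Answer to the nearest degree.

11°

The section lies 60° from the strike.
tan(apparent dip) = tan 13° · sin 60° = 0.1999
α = arctan(0.1999) = 11.31°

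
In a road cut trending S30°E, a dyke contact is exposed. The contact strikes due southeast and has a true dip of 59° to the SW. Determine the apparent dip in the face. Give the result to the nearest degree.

23°

The section lies 15° from the strike.
tan α = tan 59° × sin 15° = 1.6643 × 0.2588 = 0.4307
apparent dip = arctan 0.4307 = 23.30°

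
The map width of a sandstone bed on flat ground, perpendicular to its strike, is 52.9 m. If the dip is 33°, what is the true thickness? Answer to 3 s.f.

True thickness t = w · sin(dip) = 52.9 × sin 33°
t = 52.9 × 0.5446 = 28.811 m

28.8 m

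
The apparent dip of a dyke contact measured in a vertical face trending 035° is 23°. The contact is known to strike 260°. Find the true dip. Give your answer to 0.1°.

The section is 45° from the strike.
tan(true dip) = tan 23° / sin 45° = 0.6003
δ = arctan(0.6003) = 30.98°

31.0°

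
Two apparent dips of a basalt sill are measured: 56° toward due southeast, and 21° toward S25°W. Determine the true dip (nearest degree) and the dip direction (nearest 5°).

Each apparent-dip line lies in the plane. As unit vectors (x east, y north, z up), v₁ plunges 56°→due southeast and v₂ plunges 21°→S25°W.
n = v₁ × v₂ = (0.560, -0.469, 0.491) (taken with n_z > 0).
tan δ = √(n_x²+n_y²)/n_z = 0.730/0.491, so δ = 56.1°.
The horizontal component of n points toward azimuth atan2(n_x, n_y) = 130°, the dip direction.

true dip 56°, dip direction 130°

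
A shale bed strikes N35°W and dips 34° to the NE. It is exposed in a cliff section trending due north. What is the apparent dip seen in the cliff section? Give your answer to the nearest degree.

21°

The section lies 35° from the strike.
tan(apparent dip) = tan 34° · sin 35° = 0.3869
apparent dip = arctan 0.3869 = 21.15°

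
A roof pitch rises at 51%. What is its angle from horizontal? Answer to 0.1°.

tan θ = 51/100 = 0.5100
θ = arctan(0.5100) = 27.02°

27.0°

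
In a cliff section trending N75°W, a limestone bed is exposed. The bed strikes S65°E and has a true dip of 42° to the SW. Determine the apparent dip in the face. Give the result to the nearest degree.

The strike is S65°E and the section trends N75°W; the acute angle between them is β = 10°.
tan(apparent dip) = tan 42° · sin 10° = 0.1564
α = arctan(0.1564) = 8.89°

9°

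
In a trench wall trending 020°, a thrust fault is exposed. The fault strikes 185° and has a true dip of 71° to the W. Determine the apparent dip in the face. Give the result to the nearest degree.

The strike is 185° and the section trends 020°; the acute angle between them is β = 15°.
tan α = tan 71° × sin 15° = 2.9042 × 0.2588 = 0.7517
apparent dip = arctan 0.7517 = 36.93°

37°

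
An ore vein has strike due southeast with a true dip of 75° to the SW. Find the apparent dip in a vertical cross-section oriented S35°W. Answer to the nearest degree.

75°

The section lies 80° from the strike.
tan(apparent dip) = tan 75° · sin 80° = 3.6754
apparent dip = arctan 3.6754 = 74.78°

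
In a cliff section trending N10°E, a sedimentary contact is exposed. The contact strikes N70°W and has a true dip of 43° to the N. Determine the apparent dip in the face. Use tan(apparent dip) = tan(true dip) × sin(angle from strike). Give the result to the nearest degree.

43°

The strike is N70°W and the section trends N10°E; the acute angle between them is β = 80°.
tan(apparent dip) = tan 43° · sin 80° = 0.9183
α = arctan(0.9183) = 42.56°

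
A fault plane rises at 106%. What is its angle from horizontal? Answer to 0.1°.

46.7°

tan θ = 106/100 = 1.0600
θ = arctan(1.0600) = 46.67°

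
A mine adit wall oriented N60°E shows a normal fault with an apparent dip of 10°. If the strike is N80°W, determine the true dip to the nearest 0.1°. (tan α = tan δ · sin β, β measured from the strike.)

15.3°

The section is 40° from the strike.
tan(true dip) = tan 10° / sin 40° = 0.2743
δ = arctan(0.2743) = 15.34°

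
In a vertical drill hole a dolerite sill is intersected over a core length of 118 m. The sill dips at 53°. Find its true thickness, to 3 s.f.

71.0 m

True thickness t = h · cos(dip) = 118 × cos 53°
t = 118 × 0.6018 = 71.014 m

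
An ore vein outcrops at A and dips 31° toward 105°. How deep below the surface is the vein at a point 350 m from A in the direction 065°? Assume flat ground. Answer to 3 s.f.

The hole lies 40° from the dip direction, so the down-dip offset is 350 × cos 40° = 268.12 m.
Depth = down-dip offset × tan(dip) = 268.12 × tan 31° = 268.12 × 0.6009
Depth = 161.10 m

161 m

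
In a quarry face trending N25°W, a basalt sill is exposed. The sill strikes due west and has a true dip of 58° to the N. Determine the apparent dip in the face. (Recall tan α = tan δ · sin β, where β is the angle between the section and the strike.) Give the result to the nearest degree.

The section lies 65° from the strike.
tan(apparent dip) = tan 58° · sin 65° = 1.4504
α = arctan(1.4504) = 55.42°

55°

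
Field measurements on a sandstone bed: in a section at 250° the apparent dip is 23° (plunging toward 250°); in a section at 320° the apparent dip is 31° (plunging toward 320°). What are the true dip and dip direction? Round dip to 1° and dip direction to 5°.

true dip 33°, dip direction 300°

Each apparent-dip line lies in the plane. As unit vectors (x east, y north, z up), v₁ plunges 23°→250° and v₂ plunges 31°→320°.
The plane normal is n = v₁ × v₂ ∝ (-0.419, 0.230, 0.741).
Dip δ = arctan(|n_h|/n_z) = arctan(0.478/0.741) = 32.8°.
The horizontal component of n points toward azimuth atan2(n_x, n_y) = 299°, the dip direction.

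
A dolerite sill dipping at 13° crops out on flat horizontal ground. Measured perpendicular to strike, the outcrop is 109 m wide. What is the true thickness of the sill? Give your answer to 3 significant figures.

24.5 m

True thickness t = w · sin(dip) = 109 × sin 13°
t = 109 × 0.2250 = 24.520 m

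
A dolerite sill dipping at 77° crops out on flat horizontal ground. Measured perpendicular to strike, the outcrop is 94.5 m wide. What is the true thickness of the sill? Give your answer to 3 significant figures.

True thickness t = w · sin(dip) = 94.5 × sin 77°
t = 94.5 × 0.9744 = 92.078 m

92.1 m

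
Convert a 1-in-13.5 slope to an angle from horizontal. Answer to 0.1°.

tan θ = 1/13.5 = 0.0741
θ = arctan(0.0741) = 4.24°

4.2°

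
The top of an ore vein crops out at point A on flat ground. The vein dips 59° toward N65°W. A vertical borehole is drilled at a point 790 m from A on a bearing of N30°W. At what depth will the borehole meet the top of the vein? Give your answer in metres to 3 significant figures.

The hole lies 35° from the dip direction, so the down-dip offset is 790 × cos 35° = 647.13 m.
Depth = down-dip offset × tan(dip) = 647.13 × tan 59° = 647.13 × 1.6643
Depth = 1077.01 m

1080 m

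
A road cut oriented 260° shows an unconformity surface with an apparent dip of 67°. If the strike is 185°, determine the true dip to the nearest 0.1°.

67.7°

β = acute angle between strike 185° and section 260° = 75°.
tan(true dip) = tan 67° / sin 75° = 2.4390
true dip = arctan 2.4390 = 67.71°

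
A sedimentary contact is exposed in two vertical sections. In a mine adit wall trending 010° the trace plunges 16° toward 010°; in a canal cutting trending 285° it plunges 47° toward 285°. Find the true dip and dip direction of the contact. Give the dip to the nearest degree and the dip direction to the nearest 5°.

The two traces are lines in the plane: v₁ = (sin 10°·cos 16°, cos 10°·cos 16°, −sin 16°), v₂ = (sin 285°·cos 47°, cos 285°·cos 47°, −sin 47°).
Cross product v₁ × v₂ gives the pole to the plane: n ∝ (-0.644, 0.304, 0.653).
tan δ = √(n_x²+n_y²)/n_z = 0.712/0.653, so δ = 47.5°.
Dip direction = azimuth of (n_x, n_y) = atan2(-0.644, 0.304) = 295°.

true dip 47°, dip direction 295°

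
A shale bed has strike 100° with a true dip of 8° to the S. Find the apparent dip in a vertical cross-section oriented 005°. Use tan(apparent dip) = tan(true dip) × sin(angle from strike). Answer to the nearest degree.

The strike is 100° and the section trends 005°; the acute angle between them is β = 85°.
tan(apparent dip) = tan 8° · sin 85° = 0.1400
α = arctan(0.1400) = 7.97°

8°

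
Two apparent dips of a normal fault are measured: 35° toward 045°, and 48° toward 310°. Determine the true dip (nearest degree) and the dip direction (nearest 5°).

The two traces are lines in the plane: v₁ = (sin 45°·cos 35°, cos 45°·cos 35°, −sin 35°), v₂ = (sin 310°·cos 48°, cos 310°·cos 48°, −sin 48°).
n = v₁ × v₂ = (-0.184, 0.724, 0.546) (taken with n_z > 0).
Dip δ = arctan(|n_h|/n_z) = arctan(0.747/0.546) = 53.8°.
The horizontal component of n points toward azimuth atan2(n_x, n_y) = 346°, the dip direction.

true dip 54°, dip direction 345°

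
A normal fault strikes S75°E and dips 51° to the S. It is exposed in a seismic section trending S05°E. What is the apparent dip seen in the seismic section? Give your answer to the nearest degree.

49°

The section lies 70° from the strike.
tan(apparent dip) = tan 51° · sin 70° = 1.1604
α = arctan(1.1604) = 49.25°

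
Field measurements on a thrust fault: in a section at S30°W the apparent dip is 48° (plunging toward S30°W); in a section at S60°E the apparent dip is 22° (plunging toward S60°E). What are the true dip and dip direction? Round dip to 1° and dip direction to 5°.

The two traces are lines in the plane: v₁ = (sin 210°·cos 48°, cos 210°·cos 48°, −sin 48°), v₂ = (sin 120°·cos 22°, cos 120°·cos 22°, −sin 22°).
The plane normal is n = v₁ × v₂ ∝ (-0.127, -0.722, 0.620).
Dip δ = arctan(|n_h|/n_z) = arctan(0.733/0.620) = 49.8°.
The horizontal component of n points toward azimuth atan2(n_x, n_y) = 190°, the dip direction.

true dip 50°, dip direction 190°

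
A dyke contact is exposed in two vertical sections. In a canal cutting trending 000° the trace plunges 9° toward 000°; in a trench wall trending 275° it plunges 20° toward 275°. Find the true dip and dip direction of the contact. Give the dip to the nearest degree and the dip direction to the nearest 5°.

Represent each trace as a vector plunging at its apparent dip toward its trend (east-north-up frame): v₁ = (0.000, 0.988, -0.156), v₂ = (-0.936, 0.082, -0.342).
The plane normal is n = v₁ × v₂ ∝ (-0.325, 0.146, 0.925).
Dip δ = arctan(|n_h|/n_z) = arctan(0.356/0.925) = 21.1°.
Dip direction = azimuth of (n_x, n_y) = atan2(-0.325, 0.146) = 294°.

true dip 21°, dip direction 295°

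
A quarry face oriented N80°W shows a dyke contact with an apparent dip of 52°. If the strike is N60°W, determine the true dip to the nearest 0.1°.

75.0°

β = acute angle between strike N60°W and section N80°W = 20°.
tan(true dip) = tan 52° / sin 20° = 3.7423
δ = arctan(3.7423) = 75.04°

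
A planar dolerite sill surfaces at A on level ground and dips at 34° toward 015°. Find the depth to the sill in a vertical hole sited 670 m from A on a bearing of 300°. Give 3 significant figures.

The hole lies 75° from the dip direction, so the down-dip offset is 670 × cos 75° = 173.41 m.
Depth = down-dip offset × tan(dip) = 173.41 × tan 34° = 173.41 × 0.6745
Depth = 116.97 m

117 m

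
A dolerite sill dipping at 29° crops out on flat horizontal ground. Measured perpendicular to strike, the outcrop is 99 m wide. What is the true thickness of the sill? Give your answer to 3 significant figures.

True thickness t = w · sin(dip) = 99 × sin 29°
t = 99 × 0.4848 = 47.996 m

48.0 m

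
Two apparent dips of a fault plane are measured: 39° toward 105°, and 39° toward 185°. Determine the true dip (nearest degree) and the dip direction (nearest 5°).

Each apparent-dip line lies in the plane. As unit vectors (x east, y north, z up), v₁ plunges 39°→105° and v₂ plunges 39°→185°.
Cross product v₁ × v₂ gives the pole to the plane: n ∝ (0.361, -0.515, 0.595).
Dip δ = arctan(|n_h|/n_z) = arctan(0.629/0.595) = 46.6°.
Dip direction = atan2(0.361, -0.515) = 145° (azimuth of n's horizontal projection).

true dip 47°, dip direction 145°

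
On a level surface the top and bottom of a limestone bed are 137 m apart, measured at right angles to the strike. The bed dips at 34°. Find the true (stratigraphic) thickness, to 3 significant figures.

76.6 m

True thickness t = w · sin(dip) = 137 × sin 34°
t = 137 × 0.5592 = 76.609 m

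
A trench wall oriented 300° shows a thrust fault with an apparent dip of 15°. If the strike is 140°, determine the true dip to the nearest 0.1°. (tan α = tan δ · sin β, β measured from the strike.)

38.1°

β = acute angle between strike 140° and section 300° = 20°.
tan(true dip) = tan 15° / sin 20° = 0.7834
true dip = arctan 0.7834 = 38.08°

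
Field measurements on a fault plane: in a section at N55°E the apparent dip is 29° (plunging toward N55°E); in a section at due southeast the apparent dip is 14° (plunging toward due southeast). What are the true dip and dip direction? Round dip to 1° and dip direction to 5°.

true dip 30°, dip direction 070°

The two traces are lines in the plane: v₁ = (sin 55°·cos 29°, cos 55°·cos 29°, −sin 29°), v₂ = (sin 135°·cos 14°, cos 135°·cos 14°, −sin 14°).
Cross product v₁ × v₂ gives the pole to the plane: n ∝ (0.454, 0.159, 0.836).
True dip = arccos(n_z / |n|) = arccos(0.8666) = 29.9°.
Dip direction = atan2(0.454, 0.159) = 71° (azimuth of n's horizontal projection).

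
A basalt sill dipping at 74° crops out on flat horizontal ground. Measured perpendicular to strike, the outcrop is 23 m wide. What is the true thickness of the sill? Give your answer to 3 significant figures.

True thickness t = w · sin(dip) = 23 × sin 74°
t = 23 × 0.9613 = 22.109 m

22.1 m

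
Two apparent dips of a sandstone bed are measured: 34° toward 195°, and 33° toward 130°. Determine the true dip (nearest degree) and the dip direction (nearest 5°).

Each apparent-dip line lies in the plane. As unit vectors (x east, y north, z up), v₁ plunges 34°→195° and v₂ plunges 33°→130°.
n = v₁ × v₂ = (0.135, -0.476, 0.630) (taken with n_z > 0).
tan δ = √(n_x²+n_y²)/n_z = 0.495/0.630, so δ = 38.1°.
Dip direction = atan2(0.135, -0.476) = 164° (azimuth of n's horizontal projection).

true dip 38°, dip direction 165°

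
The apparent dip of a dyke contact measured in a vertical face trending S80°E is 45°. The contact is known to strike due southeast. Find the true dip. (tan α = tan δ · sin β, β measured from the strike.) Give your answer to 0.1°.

60.2°

β = acute angle between strike due southeast and section S80°E = 35°.
tan δ = tan α / sin β = tan 45° / sin 35° = 1.0000 / 0.5736 = 1.7434
true dip = arctan 1.7434 = 60.16°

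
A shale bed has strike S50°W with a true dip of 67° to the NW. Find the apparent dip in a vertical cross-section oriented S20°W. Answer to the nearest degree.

The strike is S50°W and the section trends S20°W; the acute angle between them is β = 30°.
tan α = tan 67° × sin 30° = 2.3559 × 0.5000 = 1.1779
α = arctan(1.1779) = 49.67°

50°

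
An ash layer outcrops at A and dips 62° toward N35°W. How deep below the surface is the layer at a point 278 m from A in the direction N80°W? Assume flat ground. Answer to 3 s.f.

370 m

The hole lies 45° from the dip direction, so the down-dip offset is 278 × cos 45° = 196.58 m.
Depth = down-dip offset × tan(dip) = 196.58 × tan 62° = 196.58 × 1.8807
Depth = 369.71 m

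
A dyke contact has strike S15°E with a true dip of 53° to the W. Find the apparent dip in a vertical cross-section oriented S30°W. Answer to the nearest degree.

The section lies 45° from the strike.
tan α = tan 53° × sin 45° = 1.3270 × 0.7071 = 0.9384
α = arctan(0.9384) = 43.18°

43°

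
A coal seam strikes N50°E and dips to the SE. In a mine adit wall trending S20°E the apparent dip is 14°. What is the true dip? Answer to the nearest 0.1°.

β = acute angle between strike N50°E and section S20°E = 70°.
tan δ = tan α / sin β = tan 14° / sin 70° = 0.2493 / 0.9397 = 0.2653
true dip = arctan 0.2653 = 14.86°

14.9°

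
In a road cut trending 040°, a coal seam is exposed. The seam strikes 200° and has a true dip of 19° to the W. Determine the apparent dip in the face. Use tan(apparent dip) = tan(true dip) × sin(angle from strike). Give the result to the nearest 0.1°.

6.7°

Angle between strike (200°) and section (040°): β = 20°.
tan(apparent dip) = tan 19° · sin 20° = 0.1178
α = arctan(0.1178) = 6.72°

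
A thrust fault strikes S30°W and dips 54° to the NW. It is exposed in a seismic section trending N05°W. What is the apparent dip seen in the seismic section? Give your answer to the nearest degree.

Angle between strike (S30°W) and section (N05°W): β = 35°.
tan(apparent dip) = tan 54° · sin 35° = 0.7895
α = arctan(0.7895) = 38.29°

38°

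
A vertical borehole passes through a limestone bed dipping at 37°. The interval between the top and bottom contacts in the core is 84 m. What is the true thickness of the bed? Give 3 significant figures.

67.1 m

True thickness t = h · cos(dip) = 84 × cos 37°
t = 84 × 0.7986 = 67.085 m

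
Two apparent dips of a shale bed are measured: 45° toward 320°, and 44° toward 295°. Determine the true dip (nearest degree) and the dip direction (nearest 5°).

true dip 45°, dip direction 310°

Each apparent-dip line lies in the plane. As unit vectors (x east, y north, z up), v₁ plunges 45°→320° and v₂ plunges 44°→295°.
Cross product v₁ × v₂ gives the pole to the plane: n ∝ (-0.161, 0.145, 0.215).
tan δ = √(n_x²+n_y²)/n_z = 0.217/0.215, so δ = 45.3°.
The horizontal component of n points toward azimuth atan2(n_x, n_y) = 312°, the dip direction.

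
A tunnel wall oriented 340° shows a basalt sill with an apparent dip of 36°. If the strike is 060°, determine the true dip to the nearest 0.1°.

β = acute angle between strike 060° and section 340° = 80°.
tan(true dip) = tan 36° / sin 80° = 0.7378
true dip = arctan 0.7378 = 36.42°

36.4°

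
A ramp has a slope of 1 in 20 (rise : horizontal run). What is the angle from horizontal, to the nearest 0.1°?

2.9°

tan θ = 1/20 = 0.0500
θ = arctan(0.0500) = 2.86°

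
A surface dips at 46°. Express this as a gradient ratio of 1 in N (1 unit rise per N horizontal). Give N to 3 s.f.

1 in 0.966

1 : N means tan θ = 1/N, so N = 1/tan 46° = 1/1.0355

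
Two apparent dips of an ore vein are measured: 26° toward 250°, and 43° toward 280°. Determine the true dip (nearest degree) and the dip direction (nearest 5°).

true dip 49°, dip direction 315°

Each apparent-dip line lies in the plane. As unit vectors (x east, y north, z up), v₁ plunges 26°→250° and v₂ plunges 43°→280°.
n = v₁ × v₂ = (-0.265, 0.260, 0.329) (taken with n_z > 0).
Dip δ = arctan(|n_h|/n_z) = arctan(0.372/0.329) = 48.5°.
Dip direction = atan2(-0.265, 0.260) = 314° (azimuth of n's horizontal projection).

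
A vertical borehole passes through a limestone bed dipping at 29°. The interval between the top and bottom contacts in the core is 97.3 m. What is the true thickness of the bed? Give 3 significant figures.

85.1 m

True thickness t = h · cos(dip) = 97.3 × cos 29°
t = 97.3 × 0.8746 = 85.100 m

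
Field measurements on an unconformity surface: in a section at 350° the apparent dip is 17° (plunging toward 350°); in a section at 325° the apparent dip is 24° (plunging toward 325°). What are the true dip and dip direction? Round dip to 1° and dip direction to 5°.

The two traces are lines in the plane: v₁ = (sin 350°·cos 17°, cos 350°·cos 17°, −sin 17°), v₂ = (sin 325°·cos 24°, cos 325°·cos 24°, −sin 24°).
Cross product v₁ × v₂ gives the pole to the plane: n ∝ (-0.164, 0.086, 0.369).
True dip = arccos(n_z / |n|) = arccos(0.8938) = 26.6°.
Dip direction = atan2(-0.164, 0.086) = 298° (azimuth of n's horizontal projection).

true dip 27°, dip direction 300°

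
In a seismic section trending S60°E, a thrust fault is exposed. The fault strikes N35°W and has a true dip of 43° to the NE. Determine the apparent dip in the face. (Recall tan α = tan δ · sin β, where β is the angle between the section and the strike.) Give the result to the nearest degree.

22°

The section lies 25° from the strike.
tan(apparent dip) = tan 43° · sin 25° = 0.3941
α = arctan(0.3941) = 21.51°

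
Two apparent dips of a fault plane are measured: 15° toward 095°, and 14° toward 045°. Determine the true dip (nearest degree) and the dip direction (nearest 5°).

The two traces are lines in the plane: v₁ = (sin 95°·cos 15°, cos 95°·cos 15°, −sin 15°), v₂ = (sin 45°·cos 14°, cos 45°·cos 14°, −sin 14°).
n = v₁ × v₂ = (0.198, 0.055, 0.718) (taken with n_z > 0).
tan δ = √(n_x²+n_y²)/n_z = 0.205/0.718, so δ = 16.0°.
The horizontal component of n points toward azimuth atan2(n_x, n_y) = 74°, the dip direction.

true dip 16°, dip direction 075°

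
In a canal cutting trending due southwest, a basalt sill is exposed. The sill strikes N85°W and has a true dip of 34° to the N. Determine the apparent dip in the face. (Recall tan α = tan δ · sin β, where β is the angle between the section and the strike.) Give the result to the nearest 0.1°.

The section lies 50° from the strike.
tan α = tan 34° × sin 50° = 0.6745 × 0.7660 = 0.5167
α = arctan(0.5167) = 27.33°

27.3°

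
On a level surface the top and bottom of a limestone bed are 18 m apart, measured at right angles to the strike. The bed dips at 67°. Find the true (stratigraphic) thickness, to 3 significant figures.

True thickness t = w · sin(dip) = 18 × sin 67°
t = 18 × 0.9205 = 16.569 m

16.6 m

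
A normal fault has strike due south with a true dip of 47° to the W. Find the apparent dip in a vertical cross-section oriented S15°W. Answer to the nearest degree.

Angle between strike (due south) and section (S15°W): β = 15°.
tan(apparent dip) = tan 47° · sin 15° = 0.2775
apparent dip = arctan 0.2775 = 15.51°

16°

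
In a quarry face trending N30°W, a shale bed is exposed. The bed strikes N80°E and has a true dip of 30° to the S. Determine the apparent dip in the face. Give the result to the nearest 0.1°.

The strike is N80°E and the section trends N30°W; the acute angle between them is β = 70°.
tan(apparent dip) = tan 30° · sin 70° = 0.5425
apparent dip = arctan 0.5425 = 28.48°

28.5°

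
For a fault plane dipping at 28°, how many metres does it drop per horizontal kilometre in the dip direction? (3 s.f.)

532 m

drop per km = 1000 × tan 28° = 1000 × 0.5317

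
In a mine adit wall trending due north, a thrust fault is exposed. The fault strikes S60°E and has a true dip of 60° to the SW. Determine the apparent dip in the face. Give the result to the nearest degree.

56°

The strike is S60°E and the section trends due north; the acute angle between them is β = 60°.
tan(apparent dip) = tan 60° · sin 60° = 1.5000
α = arctan(1.5000) = 56.31°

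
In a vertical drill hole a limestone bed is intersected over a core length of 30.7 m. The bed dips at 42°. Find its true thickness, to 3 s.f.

True thickness t = h · cos(dip) = 30.7 × cos 42°
t = 30.7 × 0.7431 = 22.815 m

22.8 m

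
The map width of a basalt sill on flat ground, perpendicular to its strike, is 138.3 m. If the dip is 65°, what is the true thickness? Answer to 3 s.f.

125 m

True thickness t = w · sin(dip) = 138.3 × sin 65°
t = 138.3 × 0.9063 = 125.342 m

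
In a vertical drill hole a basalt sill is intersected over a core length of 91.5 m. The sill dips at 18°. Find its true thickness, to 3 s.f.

True thickness t = h · cos(dip) = 91.5 × cos 18°
t = 91.5 × 0.9511 = 87.022 m

87.0 m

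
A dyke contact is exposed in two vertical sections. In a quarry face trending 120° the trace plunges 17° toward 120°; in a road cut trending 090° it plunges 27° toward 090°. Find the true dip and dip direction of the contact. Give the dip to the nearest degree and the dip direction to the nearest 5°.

true dip 30°, dip direction 060°

The two traces are lines in the plane: v₁ = (sin 120°·cos 17°, cos 120°·cos 17°, −sin 17°), v₂ = (sin 90°·cos 27°, cos 90°·cos 27°, −sin 27°).
n = v₁ × v₂ = (0.217, 0.115, 0.426) (taken with n_z > 0).
tan δ = √(n_x²+n_y²)/n_z = 0.246/0.426, so δ = 30.0°.
Dip direction = azimuth of (n_x, n_y) = atan2(0.217, 0.115) = 62°.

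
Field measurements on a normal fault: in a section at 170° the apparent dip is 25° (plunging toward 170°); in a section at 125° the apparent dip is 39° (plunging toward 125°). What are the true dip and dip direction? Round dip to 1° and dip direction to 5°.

true dip 39°, dip direction 115°

The two traces are lines in the plane: v₁ = (sin 170°·cos 25°, cos 170°·cos 25°, −sin 25°), v₂ = (sin 125°·cos 39°, cos 125°·cos 39°, −sin 39°).
n = v₁ × v₂ = (0.373, -0.170, 0.498) (taken with n_z > 0).
True dip = arccos(n_z / |n|) = arccos(0.7719) = 39.5°.
Dip direction = azimuth of (n_x, n_y) = atan2(0.373, -0.170) = 114°.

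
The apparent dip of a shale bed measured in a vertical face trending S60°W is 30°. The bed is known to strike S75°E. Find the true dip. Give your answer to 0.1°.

β = acute angle between strike S75°E and section S60°W = 45°.
tan δ = tan α / sin β = tan 30° / sin 45° = 0.5774 / 0.7071 = 0.8165
true dip = arctan 0.8165 = 39.23°

39.2°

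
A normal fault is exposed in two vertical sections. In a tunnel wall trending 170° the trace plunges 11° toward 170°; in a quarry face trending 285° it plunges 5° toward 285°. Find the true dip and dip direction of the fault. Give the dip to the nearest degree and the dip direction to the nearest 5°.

true dip 15°, dip direction 215°

Each apparent-dip line lies in the plane. As unit vectors (x east, y north, z up), v₁ plunges 11°→170° and v₂ plunges 5°→285°.
The plane normal is n = v₁ × v₂ ∝ (-0.133, -0.198, 0.886).
tan δ = √(n_x²+n_y²)/n_z = 0.239/0.886, so δ = 15.1°.
The horizontal component of n points toward azimuth atan2(n_x, n_y) = 214°, the dip direction.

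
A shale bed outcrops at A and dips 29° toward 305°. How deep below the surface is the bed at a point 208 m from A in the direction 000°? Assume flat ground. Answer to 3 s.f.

The hole lies 55° from the dip direction, so the down-dip offset is 208 × cos 55° = 119.30 m.
Depth = down-dip offset × tan(dip) = 119.30 × tan 29° = 119.30 × 0.5543
Depth = 66.13 m

66.1 m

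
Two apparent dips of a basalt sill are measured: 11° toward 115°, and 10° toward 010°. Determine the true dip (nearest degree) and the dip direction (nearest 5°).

Each apparent-dip line lies in the plane. As unit vectors (x east, y north, z up), v₁ plunges 11°→115° and v₂ plunges 10°→010°.
Cross product v₁ × v₂ gives the pole to the plane: n ∝ (0.257, 0.122, 0.934).
Dip δ = arctan(|n_h|/n_z) = arctan(0.285/0.934) = 16.9°.
Dip direction = azimuth of (n_x, n_y) = atan2(0.257, 0.122) = 65°.

true dip 17°, dip direction 065°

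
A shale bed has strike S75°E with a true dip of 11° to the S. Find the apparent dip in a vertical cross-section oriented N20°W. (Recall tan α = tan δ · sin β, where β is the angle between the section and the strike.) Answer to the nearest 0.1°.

The strike is S75°E and the section trends N20°W; the acute angle between them is β = 55°.
tan α = tan 11° × sin 55° = 0.1944 × 0.8192 = 0.1592
apparent dip = arctan 0.1592 = 9.05°

9.0°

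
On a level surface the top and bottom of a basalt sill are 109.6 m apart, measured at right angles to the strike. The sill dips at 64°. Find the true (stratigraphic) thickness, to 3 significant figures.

98.5 m

True thickness t = w · sin(dip) = 109.6 × sin 64°
t = 109.6 × 0.8988 = 98.508 m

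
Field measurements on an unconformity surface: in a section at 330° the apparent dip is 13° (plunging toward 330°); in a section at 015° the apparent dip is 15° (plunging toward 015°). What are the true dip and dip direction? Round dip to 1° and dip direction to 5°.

true dip 15°, dip direction 005°

The two traces are lines in the plane: v₁ = (sin 330°·cos 13°, cos 330°·cos 13°, −sin 13°), v₂ = (sin 15°·cos 15°, cos 15°·cos 15°, −sin 15°).
Cross product v₁ × v₂ gives the pole to the plane: n ∝ (0.009, 0.182, 0.666).
tan δ = √(n_x²+n_y²)/n_z = 0.183/0.666, so δ = 15.3°.
Dip direction = azimuth of (n_x, n_y) = atan2(0.009, 0.182) = 3°.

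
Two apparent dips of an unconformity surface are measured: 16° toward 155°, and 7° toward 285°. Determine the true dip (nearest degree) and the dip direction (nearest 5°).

true dip 26°, dip direction 210°

Represent each trace as a vector plunging at its apparent dip toward its trend (east-north-up frame): v₁ = (0.406, -0.871, -0.276), v₂ = (-0.959, 0.257, -0.122).
Cross product v₁ × v₂ gives the pole to the plane: n ∝ (-0.177, -0.314, 0.731).
True dip = arccos(n_z / |n|) = arccos(0.8970) = 26.2°.
Dip direction = azimuth of (n_x, n_y) = atan2(-0.177, -0.314) = 209°.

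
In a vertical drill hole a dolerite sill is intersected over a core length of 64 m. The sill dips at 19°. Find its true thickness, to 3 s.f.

True thickness t = h · cos(dip) = 64 × cos 19°
t = 64 × 0.9455 = 60.513 m

60.5 m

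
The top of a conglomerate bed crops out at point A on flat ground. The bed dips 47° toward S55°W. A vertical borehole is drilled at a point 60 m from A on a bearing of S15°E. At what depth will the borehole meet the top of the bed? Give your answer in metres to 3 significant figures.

22.0 m

The hole lies 70° from the dip direction, so the down-dip offset is 60 × cos 70° = 20.52 m.
Depth = down-dip offset × tan(dip) = 20.52 × tan 47° = 20.52 × 1.0724
Depth = 22.01 m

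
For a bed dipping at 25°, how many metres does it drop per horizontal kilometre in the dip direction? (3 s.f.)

466 m

drop per km = 1000 × tan 25° = 1000 × 0.4663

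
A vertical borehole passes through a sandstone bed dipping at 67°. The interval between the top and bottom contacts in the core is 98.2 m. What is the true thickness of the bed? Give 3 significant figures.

38.4 m

True thickness t = h · cos(dip) = 98.2 × cos 67°
t = 98.2 × 0.3907 = 38.370 m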